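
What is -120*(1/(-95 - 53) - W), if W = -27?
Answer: -119850/37 ≈ -3239.2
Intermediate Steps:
-120*(1/(-95 - 53) - W) = -120*(1/(-95 - 53) - 1*(-27)) = -120*(1/(-148) + 27) = -120*(-1/148 + 27) = -120*3995/148 = -119850/37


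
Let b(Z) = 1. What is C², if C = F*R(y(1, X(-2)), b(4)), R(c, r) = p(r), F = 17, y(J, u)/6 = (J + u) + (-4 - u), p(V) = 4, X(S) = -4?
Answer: 4624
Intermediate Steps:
y(J, u) = -24 + 6*J (y(J, u) = 6*((J + u) + (-4 - u)) = 6*(-4 + J) = -24 + 6*J)
R(c, r) = 4
C = 68 (C = 17*4 = 68)
C² = 68² = 4624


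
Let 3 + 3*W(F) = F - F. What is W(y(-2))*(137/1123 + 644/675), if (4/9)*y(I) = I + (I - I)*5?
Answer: -815687/758025 ≈ -1.0761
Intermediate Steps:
y(I) = 9*I/4 (y(I) = 9*(I + (I - I)*5)/4 = 9*(I + 0*5)/4 = 9*(I + 0)/4 = 9*I/4)
W(F) = -1 (W(F) = -1 + (F - F)/3 = -1 + (1/3)*0 = -1 + 0 = -1)
W(y(-2))*(137/1123 + 644/675) = -(137/1123 + 644/675) = -1*815687/758025 = -815687/758025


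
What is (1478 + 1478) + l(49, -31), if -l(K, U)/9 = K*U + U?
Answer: 16906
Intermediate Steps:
l(K, U) = -9*U - 9*K*U (l(K, U) = -9*(K*U + U) = -9*(U + K*U) = -9*U - 9*K*U)
(1478 + 1478) + l(49, -31) = (1478 + 1478) - 9*(-31)*(1 + 49) = 2956 - 9*(-31)*50 = 2956 + 13950 = 16906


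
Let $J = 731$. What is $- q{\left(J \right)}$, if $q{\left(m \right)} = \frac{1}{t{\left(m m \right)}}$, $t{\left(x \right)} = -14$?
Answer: $\frac{1}{14} \approx 0.071429$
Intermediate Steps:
$q{\left(m \right)} = - \frac{1}{14}$ ($q{\left(m \right)} = \frac{1}{-14} = - \frac{1}{14}$)
$- q{\left(J \right)} = \left(-1\right) \left(- \frac{1}{14}\right) = \frac{1}{14}$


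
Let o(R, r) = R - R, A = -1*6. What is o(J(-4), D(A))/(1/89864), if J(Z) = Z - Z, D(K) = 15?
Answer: 0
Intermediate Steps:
A = -6
J(Z) = 0
o(R, r) = 0
o(J(-4), D(A))/(1/89864) = 0/(1/89864) = 0*89864 = 0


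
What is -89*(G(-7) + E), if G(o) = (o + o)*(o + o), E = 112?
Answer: -27412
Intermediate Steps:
G(o) = 4*o² (G(o) = (2*o)*(2*o) = 4*o²)
-89*(G(-7) + E) = -89*(4*(-7)² + 112) = -89*(4*49 + 112) = -89*(196 + 112) = -89*308 = -27412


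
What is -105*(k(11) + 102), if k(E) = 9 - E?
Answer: -10500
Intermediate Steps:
-105*(k(11) + 102) = -105*((9 - 1*11) + 102) = -105*((9 - 11) + 102) = -105*(-2 + 102) = -105*100 = -10500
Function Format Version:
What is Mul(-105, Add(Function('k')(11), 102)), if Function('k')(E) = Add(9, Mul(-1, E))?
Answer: -10500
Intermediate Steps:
Mul(-105, Add(Function('k')(11), 102)) = Mul(-105, Add(Add(9, Mul(-1, 11)), 102)) = Mul(-105, Add(Add(9, -11), 102)) = Mul(-105, Add(-2, 102)) = Mul(-105, 100) = -10500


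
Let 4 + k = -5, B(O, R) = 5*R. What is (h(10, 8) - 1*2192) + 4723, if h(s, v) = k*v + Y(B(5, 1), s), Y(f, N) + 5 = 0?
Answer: 2454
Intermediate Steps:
Y(f, N) = -5 (Y(f, N) = -5 + 0 = -5)
k = -9 (k = -4 - 5 = -9)
h(s, v) = -5 - 9*v (h(s, v) = -9*v - 5 = -5 - 9*v)
(h(10, 8) - 1*2192) + 4723 = ((-5 - 9*8) - 1*2192) + 4723 = ((-5 - 72) - 2192) + 4723 = (-77 - 2192) + 4723 = -2269 + 4723 = 2454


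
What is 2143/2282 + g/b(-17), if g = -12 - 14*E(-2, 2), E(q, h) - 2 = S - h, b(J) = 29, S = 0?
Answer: 34763/66178 ≈ 0.52530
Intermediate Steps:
E(q, h) = 2 - h (E(q, h) = 2 + (0 - h) = 2 - h)
g = -12 (g = -12 - 14*(2 - 1*2) = -12 - 14*(2 - 2) = -12 - 14*0 = -12 + 0 = -12)
2143/2282 + g/b(-17) = 2143/2282 - 12/29 = 34763/66178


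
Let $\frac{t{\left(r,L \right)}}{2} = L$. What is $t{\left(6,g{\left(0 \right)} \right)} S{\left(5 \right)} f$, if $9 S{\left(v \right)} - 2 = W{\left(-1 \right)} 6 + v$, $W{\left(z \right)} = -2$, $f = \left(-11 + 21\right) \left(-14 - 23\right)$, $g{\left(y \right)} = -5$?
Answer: $- \frac{18500}{9} \approx -2055.6$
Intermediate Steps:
$t{\left(r,L \right)} = 2 L$
$f = -370$ ($f = 10 \left(-37\right) = -370$)
$S{\left(v \right)} = - \frac{10}{9} + \frac{v}{9}$ ($S{\left(v \right)} = \frac{2}{9} + \frac{\left(-2\right) 6 + v}{9} = \frac{2}{9} + \frac{-12 + v}{9} = \frac{2}{9} + \left(- \frac{4}{3} + \frac{v}{9}\right) = - \frac{10}{9} + \frac{v}{9}$)
$t{\left(6,g{\left(0 \right)} \right)} S{\left(5 \right)} f = 2 \left(-5\right) \left(- \frac{10}{9} + \frac{1}{9} \cdot 5\right) \left(-370\right) = - 10 \left(- \frac{10}{9} + \frac{5}{9}\right) \left(-370\right) = \left(-10\right) \left(- \frac{5}{9}\right) \left(-370\right) = \frac{50}{9} \left(-370\right) = - \frac{18500}{9}$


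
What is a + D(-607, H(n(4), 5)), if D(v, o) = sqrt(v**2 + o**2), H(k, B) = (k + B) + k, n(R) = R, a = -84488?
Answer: -84488 + sqrt(368618) ≈ -83881.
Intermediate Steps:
H(k, B) = B + 2*k (H(k, B) = (B + k) + k = B + 2*k)
D(v, o) = sqrt(o**2 + v**2)
a + D(-607, H(n(4), 5)) = -84488 + sqrt((5 + 2*4)**2 + (-607)**2) = -84488 + sqrt((5 + 8)**2 + 368449) = -84488 + sqrt(13**2 + 368449) = -84488 + sqrt(169 + 368449) = -84488 + sqrt(368618)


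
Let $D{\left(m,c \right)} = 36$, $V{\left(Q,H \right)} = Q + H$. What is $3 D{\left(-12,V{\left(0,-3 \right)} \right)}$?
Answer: $108$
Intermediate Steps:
$V{\left(Q,H \right)} = H + Q$
$3 D{\left(-12,V{\left(0,-3 \right)} \right)} = 3 \cdot 36 = 108$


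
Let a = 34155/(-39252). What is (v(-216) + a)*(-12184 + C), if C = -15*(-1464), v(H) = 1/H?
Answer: -755270542/88317 ≈ -8551.8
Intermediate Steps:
C = 21960
a = -11385/13084 (a = 34155*(-1/39252) = -11385/13084 ≈ -0.87015)
(v(-216) + a)*(-12184 + C) = (1/(-216) - 11385/13084)*(-12184 + 21960) = (-1/216 - 11385/13084)*9776 = -618061/706536*9776 = -755270542/88317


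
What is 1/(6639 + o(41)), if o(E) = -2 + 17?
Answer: 1/6654 ≈ 0.00015029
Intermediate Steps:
o(E) = 15
1/(6639 + o(41)) = 1/(6639 + 15) = 1/6654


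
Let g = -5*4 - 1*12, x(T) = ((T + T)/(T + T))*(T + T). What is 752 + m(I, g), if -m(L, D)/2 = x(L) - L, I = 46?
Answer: 660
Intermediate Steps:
x(T) = 2*T (x(T) = ((2*T)/((2*T)))*(2*T) = ((2*T)*(1/(2*T)))*(2*T) = 1*(2*T) = 2*T)
g = -32 (g = -20 - 12 = -32)
m(L, D) = -2*L (m(L, D) = -2*(2*L - L) = -2*L)
752 + m(I, g) = 752 - 2*46 = 752 - 92 = 660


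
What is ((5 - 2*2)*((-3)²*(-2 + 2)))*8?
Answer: 0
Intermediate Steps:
((5 - 2*2)*((-3)²*(-2 + 2)))*8 = ((5 - 4)*(9*0))*8 = (1*0)*8 = 0*8 = 0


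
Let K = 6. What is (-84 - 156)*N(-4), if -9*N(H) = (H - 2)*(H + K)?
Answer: -320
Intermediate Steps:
N(H) = -(-2 + H)*(6 + H)/9 (N(H) = -(H - 2)*(H + 6)/9 = -(-2 + H)*(6 + H)/9)
(-84 - 156)*N(-4) = (-84 - 156)*(4/3 - 4/9*(-4) - 1/9*(-4)**2) = -240*(4/3 + 16/9 - 1/9*16) = -240*(4/3 + 16/9 - 16/9) = -240*4/3 = -320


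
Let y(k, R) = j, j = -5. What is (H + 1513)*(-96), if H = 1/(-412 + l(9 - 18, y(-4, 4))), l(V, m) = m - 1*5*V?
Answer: -4502680/31 ≈ -1.4525e+5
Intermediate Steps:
y(k, R) = -5
l(V, m) = m - 5*V
H = -1/372 (H = 1/(-412 + (-5 - 5*(9 - 18))) = 1/(-412 + (-5 - 5*(-9))) = 1/(-412 + (-5 + 45)) = 1/(-412 + 40) = 1/(-372) = -1/372 ≈ -0.0026882)
(H + 1513)*(-96) = (-1/372 + 1513)*(-96) = (562835/372)*(-96) = -4502680/31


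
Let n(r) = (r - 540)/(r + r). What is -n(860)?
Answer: -8/43 ≈ -0.18605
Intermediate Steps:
n(r) = (-540 + r)/(2*r) (n(r) = (-540 + r)/((2*r)) = (-540 + r)*(1/(2*r)) = (-540 + r)/(2*r))
-n(860) = -(-540 + 860)/(2*860) = -320/(2*860) = -1*8/43 = -8/43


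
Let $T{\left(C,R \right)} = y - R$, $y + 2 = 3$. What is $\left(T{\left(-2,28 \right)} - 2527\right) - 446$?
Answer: $-3000$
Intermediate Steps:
$y = 1$ ($y = -2 + 3 = 1$)
$T{\left(C,R \right)} = 1 - R$
$\left(T{\left(-2,28 \right)} - 2527\right) - 446 = \left(\left(1 - 28\right) - 2527\right) - 446 = \left(-27 - 2527\right) - 446 = -2554 - 446 = -3000$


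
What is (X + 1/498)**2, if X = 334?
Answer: 27666666889/248004 ≈ 1.1156e+5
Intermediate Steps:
(X + 1/498)**2 = (334 + 1/498)**2 = (166333/498)**2 = 27666666889/248004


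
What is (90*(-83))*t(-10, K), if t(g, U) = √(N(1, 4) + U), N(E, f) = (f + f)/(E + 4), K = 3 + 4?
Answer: -1494*√215 ≈ -21906.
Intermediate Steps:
K = 7
N(E, f) = 2*f/(4 + E) (N(E, f) = (2*f)/(4 + E) = 2*f/(4 + E))
t(g, U) = √(8/5 + U) (t(g, U) = √(2*4/(4 + 1) + U) = √(2*4/5 + U) = √(2*4*(⅕) + U) = √(8/5 + U))
(90*(-83))*t(-10, K) = (90*(-83))*(√(40 + 25*7)/5) = -1494*√(40 + 175) = -1494*√215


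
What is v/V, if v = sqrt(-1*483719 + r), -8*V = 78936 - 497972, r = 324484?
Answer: 2*I*sqrt(159235)/104759 ≈ 0.0076183*I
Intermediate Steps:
V = 104759/2 (V = -(78936 - 497972)/8 = -1/8*(-419036) = 104759/2 ≈ 52380.)
v = I*sqrt(159235) (v = sqrt(-1*483719 + 324484) = sqrt(-483719 + 324484) = sqrt(-159235) = I*sqrt(159235) ≈ 399.04*I)
v/V = (I*sqrt(159235))/(104759/2) = (I*sqrt(159235))*(2/104759) = 2*I*sqrt(159235)/104759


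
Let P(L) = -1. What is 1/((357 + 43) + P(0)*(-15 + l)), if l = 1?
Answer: 1/414 ≈ 0.0024155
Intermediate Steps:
1/((357 + 43) + P(0)*(-15 + l)) = 1/((357 + 43) - (-15 + 1)) = 1/(400 - 1*(-14)) = 1/(400 + 14) = 1/414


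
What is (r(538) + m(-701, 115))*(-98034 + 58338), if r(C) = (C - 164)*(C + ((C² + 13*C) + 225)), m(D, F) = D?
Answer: -4412308568208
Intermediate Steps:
r(C) = (-164 + C)*(225 + C² + 14*C) (r(C) = (-164 + C)*(C + (225 + C² + 13*C)) = (-164 + C)*(225 + C² + 14*C))
(r(538) + m(-701, 115))*(-98034 + 58338) = ((-36900 + 538³ - 2071*538 - 150*538²) - 701)*(-98034 + 58338) = ((-36900 + 155720872 - 1114198 - 150*289444) - 701)*(-39696) = ((-36900 + 155720872 - 1114198 - 43416600) - 701)*(-39696) = (111153174 - 701)*(-39696) = 111152473*(-39696) = -4412308568208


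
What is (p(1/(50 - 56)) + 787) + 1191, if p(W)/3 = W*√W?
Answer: 1978 - I*√6/12 ≈ 1978.0 - 0.20412*I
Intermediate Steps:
p(W) = 3*W^(3/2) (p(W) = 3*(W*√W) = 3*W^(3/2))
(p(1/(50 - 56)) + 787) + 1191 = (3*(1/(50 - 56))^(3/2) + 787) + 1191 = (3*(1/(-6))^(3/2) + 787) + 1191 = (3*(-⅙)^(3/2) + 787) + 1191 = (3*(-I*√6/36) + 787) + 1191 = (-I*√6/12 + 787) + 1191 = (787 - I*√6/12) + 1191 = 1978 - I*√6/12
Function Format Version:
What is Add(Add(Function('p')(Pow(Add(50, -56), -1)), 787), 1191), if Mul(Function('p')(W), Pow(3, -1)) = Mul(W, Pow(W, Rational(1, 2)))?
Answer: Add(1978, Mul(Rational(-1, 12), I, Pow(6, Rational(1, 2)))) ≈ Add(1978.0, Mul(-0.20412, I))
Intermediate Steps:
Function('p')(W) = Mul(3, Pow(W, Rational(3, 2))) (Function('p')(W) = Mul(3, Mul(W, Pow(W, Rational(1, 2)))) = Mul(3, Pow(W, Rational(3, 2))))
Add(Add(Function('p')(Pow(Add(50, -56), -1)), 787), 1191) = Add(Add(Mul(3, Pow(Pow(Add(50, -56), -1), Rational(3, 2))), 787), 1191) = Add(Add(Mul(3, Pow(Pow(-6, -1), Rational(3, 2))), 787), 1191) = Add(Add(Mul(3, Pow(Rational(-1, 6), Rational(3, 2))), 787), 1191) = Add(Add(Mul(3, Mul(Rational(-1, 36), I, Pow(6, Rational(1, 2)))), 787), 1191) = Add(Add(Mul(Rational(-1, 12), I, Pow(6, Rational(1, 2))), 787), 1191) = Add(Add(787, Mul(Rational(-1, 12), I, Pow(6, Rational(1, 2)))), 1191) = Add(1978, Mul(Rational(-1, 12), I, Pow(6, Rational(1, 2))))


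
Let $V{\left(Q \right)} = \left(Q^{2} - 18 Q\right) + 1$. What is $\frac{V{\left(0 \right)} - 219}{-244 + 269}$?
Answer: $- \frac{218}{25} \approx -8.72$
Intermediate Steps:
$V{\left(Q \right)} = 1 + Q^{2} - 18 Q$
$\frac{V{\left(0 \right)} - 219}{-244 + 269} = \frac{\left(1 + 0^{2} - 0\right) - 219}{-244 + 269} = \frac{\left(1 + 0 + 0\right) - 219}{25} = \left(1 - 219\right) \frac{1}{25} = \left(-218\right) \frac{1}{25} = - \frac{218}{25}$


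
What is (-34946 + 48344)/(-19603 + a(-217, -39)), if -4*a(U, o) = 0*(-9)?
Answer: -13398/19603 ≈ -0.68347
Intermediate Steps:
a(U, o) = 0 (a(U, o) = -0*(-9) = -1/4*0 = 0)
(-34946 + 48344)/(-19603 + a(-217, -39)) = (-34946 + 48344)/(-19603 + 0) = 13398/(-19603) = 13398*(-1/19603) = -13398/19603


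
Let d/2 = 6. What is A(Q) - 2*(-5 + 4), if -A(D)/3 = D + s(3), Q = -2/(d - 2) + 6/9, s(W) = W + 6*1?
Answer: -132/5 ≈ -26.400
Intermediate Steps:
d = 12 (d = 2*6 = 12)
s(W) = 6 + W (s(W) = W + 6 = 6 + W)
Q = 7/15 (Q = -2/(12 - 2) + 6/9 = -2/10 + 6*(1/9) = -2*1/10 + 2/3 = -1/5 + 2/3 = 7/15 ≈ 0.46667)
A(D) = -27 - 3*D (A(D) = -3*(D + (6 + 3)) = -3*(D + 9) = -3*(9 + D) = -27 - 3*D)
A(Q) - 2*(-5 + 4) = (-27 - 3*7/15) - 2*(-5 + 4) = (-27 - 7/5) - 2*(-1) = -142/5 + 2 = -132/5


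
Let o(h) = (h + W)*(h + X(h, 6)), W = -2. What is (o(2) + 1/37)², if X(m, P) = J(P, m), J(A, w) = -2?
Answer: 1/1369 ≈ 0.00073046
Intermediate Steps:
X(m, P) = -2
o(h) = (-2 + h)² (o(h) = (h - 2)*(h - 2) = (-2 + h)*(-2 + h) = (-2 + h)²)
(o(2) + 1/37)² = ((4 + 2² - 4*2) + 1/37)² = ((4 + 4 - 8) + 1/37)² = (0 + 1/37)² = (1/37)² = 1/1369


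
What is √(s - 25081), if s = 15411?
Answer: I*√9670 ≈ 98.336*I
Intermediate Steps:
√(s - 25081) = √(15411 - 25081) = √(-9670) = I*√9670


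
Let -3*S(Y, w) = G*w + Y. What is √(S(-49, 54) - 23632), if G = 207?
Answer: 5*I*√9843/3 ≈ 165.35*I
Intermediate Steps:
S(Y, w) = -69*w - Y/3 (S(Y, w) = -(207*w + Y)/3 = -(Y + 207*w)/3 = -69*w - Y/3)
√(S(-49, 54) - 23632) = √((-69*54 - ⅓*(-49)) - 23632) = √((-3726 + 49/3) - 23632) = √(-11129/3 - 23632) = √(-82025/3) = 5*I*√9843/3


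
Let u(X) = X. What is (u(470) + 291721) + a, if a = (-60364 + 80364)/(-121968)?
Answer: 2227370743/7623 ≈ 2.9219e+5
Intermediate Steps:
a = -1250/7623 (a = 20000*(-1/121968) = -1250/7623 ≈ -0.16398)
(u(470) + 291721) + a = (470 + 291721) - 1250/7623 = 292191 - 1250/7623 = 2227370743/7623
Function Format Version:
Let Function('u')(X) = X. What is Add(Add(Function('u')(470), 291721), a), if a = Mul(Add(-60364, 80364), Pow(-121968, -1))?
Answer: Rational(2227370743, 7623) ≈ 2.9219e+5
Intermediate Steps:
a = Rational(-1250, 7623) (a = Mul(20000, Rational(-1, 121968)) = Rational(-1250, 7623) ≈ -0.16398)
Add(Add(Function('u')(470), 291721), a) = Add(Add(470, 291721), Rational(-1250, 7623)) = Add(292191, Rational(-1250, 7623)) = Rational(2227370743, 7623)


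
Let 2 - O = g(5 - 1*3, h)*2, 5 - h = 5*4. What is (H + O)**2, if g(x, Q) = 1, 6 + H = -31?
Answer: 1369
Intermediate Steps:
H = -37 (H = -6 - 31 = -37)
h = -15 (h = 5 - 5*4 = 5 - 1*20 = 5 - 20 = -15)
O = 0 (O = 2 - 2 = 0)
(H + O)**2 = (-37 + 0)**2 = (-37)**2 = 1369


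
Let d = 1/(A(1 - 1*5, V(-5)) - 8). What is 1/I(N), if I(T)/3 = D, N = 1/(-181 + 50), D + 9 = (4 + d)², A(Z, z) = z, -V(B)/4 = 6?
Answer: 1024/20739 ≈ 0.049376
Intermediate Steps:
V(B) = -24 (V(B) = -4*6 = -24)
d = -1/32 (d = 1/(-24 - 8) = 1/(-32) = -1/32 ≈ -0.031250)
D = 6913/1024 (D = -9 + (4 - 1/32)² = -9 + (127/32)² = -9 + 16129/1024 = 6913/1024 ≈ 6.7510)
N = -1/131 (N = 1/(-131) = -1/131 ≈ -0.0076336)
I(T) = 20739/1024 (I(T) = 3*(6913/1024) = 20739/1024)
1/I(N) = 1/(20739/1024) = 1024/20739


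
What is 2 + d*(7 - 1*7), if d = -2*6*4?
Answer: 2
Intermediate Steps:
d = -48 (d = -12*4 = -48)
2 + d*(7 - 1*7) = 2 - 48*(7 - 1*7) = 2 - 48*(7 - 7) = 2 - 48*0 = 2 + 0 = 2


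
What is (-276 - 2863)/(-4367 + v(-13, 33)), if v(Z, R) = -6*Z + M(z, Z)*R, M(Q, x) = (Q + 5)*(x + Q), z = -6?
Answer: 3139/3662 ≈ 0.85718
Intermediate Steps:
M(Q, x) = (5 + Q)*(Q + x)
v(Z, R) = -6*Z + R*(6 - Z) (v(Z, R) = -6*Z + ((-6)**2 + 5*(-6) + 5*Z - 6*Z)*R = -6*Z + (36 - 30 + 5*Z - 6*Z)*R = -6*Z + (6 - Z)*R = -6*Z + R*(6 - Z))
(-276 - 2863)/(-4367 + v(-13, 33)) = (-276 - 2863)/(-4367 + (-6*(-13) - 1*33*(-6 - 13))) = -3139/(-4367 + (78 - 1*33*(-19))) = -3139/(-4367 + (78 + 627)) = -3139/(-4367 + 705) = -3139/(-3662) = -3139*(-1/3662) = 3139/3662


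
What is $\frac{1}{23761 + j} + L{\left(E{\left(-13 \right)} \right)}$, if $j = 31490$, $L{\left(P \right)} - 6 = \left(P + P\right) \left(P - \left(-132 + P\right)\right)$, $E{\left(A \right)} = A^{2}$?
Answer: $\frac{2465410123}{55251} \approx 44622.0$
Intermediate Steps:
$L{\left(P \right)} = 6 + 264 P$ ($L{\left(P \right)} = 6 + \left(P + P\right) \left(P - \left(-132 + P\right)\right) = 6 + 2 P 132 = 6 + 264 P$)
$\frac{1}{23761 + j} + L{\left(E{\left(-13 \right)} \right)} = \frac{1}{23761 + 31490} + \left(6 + 264 \left(-13\right)^{2}\right) = \frac{1}{55251} + \left(6 + 264 \cdot 169\right) = \frac{1}{55251} + \left(6 + 44616\right) = \frac{1}{55251} + 44622 = \frac{2465410123}{55251}$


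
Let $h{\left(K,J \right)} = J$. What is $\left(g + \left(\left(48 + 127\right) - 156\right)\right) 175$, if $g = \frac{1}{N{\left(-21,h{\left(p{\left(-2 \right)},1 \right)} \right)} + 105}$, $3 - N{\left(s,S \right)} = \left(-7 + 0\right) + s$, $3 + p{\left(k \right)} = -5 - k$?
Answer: $\frac{452375}{136} \approx 3326.3$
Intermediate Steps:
$p{\left(k \right)} = -8 - k$ ($p{\left(k \right)} = -3 - \left(5 + k\right) = -8 - k$)
$N{\left(s,S \right)} = 10 - s$ ($N{\left(s,S \right)} = 3 - \left(\left(-7 + 0\right) + s\right) = 3 - \left(-7 + s\right) = 10 - s$)
$g = \frac{1}{136}$ ($g = \frac{1}{\left(10 - -21\right) + 105} = \frac{1}{\left(10 + 21\right) + 105} = \frac{1}{31 + 105} = \frac{1}{136} \approx 0.0073529$)
$\left(g + \left(\left(48 + 127\right) - 156\right)\right) 175 = \left(\frac{1}{136} + \left(\left(48 + 127\right) - 156\right)\right) 175 = \left(\frac{1}{136} + \left(175 - 156\right)\right) 175 = \left(\frac{1}{136} + 19\right) 175 = \frac{2585}{136} \cdot 175 = \frac{452375}{136}$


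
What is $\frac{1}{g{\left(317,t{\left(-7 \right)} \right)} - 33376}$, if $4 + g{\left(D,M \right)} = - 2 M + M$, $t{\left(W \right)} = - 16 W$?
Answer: $- \frac{1}{33492} \approx -2.9858 \cdot 10^{-5}$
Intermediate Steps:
$g{\left(D,M \right)} = -4 - M$ ($g{\left(D,M \right)} = -4 + \left(- 2 M + M\right) = -4 - M$)
$\frac{1}{g{\left(317,t{\left(-7 \right)} \right)} - 33376} = \frac{1}{\left(-4 - \left(-16\right) \left(-7\right)\right) - 33376} = \frac{1}{\left(-4 - 112\right) - 33376} = \frac{1}{-116 - 33376} = \frac{1}{-33492} = - \frac{1}{33492}$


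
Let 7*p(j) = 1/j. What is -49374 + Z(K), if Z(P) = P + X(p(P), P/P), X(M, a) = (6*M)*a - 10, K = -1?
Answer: -345701/7 ≈ -49386.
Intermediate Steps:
p(j) = 1/(7*j)
X(M, a) = -10 + 6*M*a (X(M, a) = 6*M*a - 10 = -10 + 6*M*a)
Z(P) = -10 + P + 6/(7*P) (Z(P) = P + (-10 + 6*(1/(7*P))*(P/P)) = P + (-10 + 6*(1/(7*P))*1) = P + (-10 + 6/(7*P)) = -10 + P + 6/(7*P))
-49374 + Z(K) = -49374 + (-10 - 1 + (6/7)/(-1)) = -49374 + (-10 - 1 + (6/7)*(-1)) = -49374 + (-10 - 1 - 6/7) = -49374 - 83/7 = -345701/7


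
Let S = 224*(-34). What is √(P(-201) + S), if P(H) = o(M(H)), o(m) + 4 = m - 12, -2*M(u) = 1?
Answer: I*√30530/2 ≈ 87.364*I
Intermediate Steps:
S = -7616
M(u) = -½ (M(u) = -½*1 = -½)
o(m) = -16 + m (o(m) = -4 + (m - 12) = -4 + (-12 + m) = -16 + m)
P(H) = -33/2 (P(H) = -16 - ½ = -33/2)
√(P(-201) + S) = √(-33/2 - 7616) = √(-15265/2) = I*√30530/2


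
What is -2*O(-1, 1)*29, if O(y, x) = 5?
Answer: -290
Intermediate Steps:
-2*O(-1, 1)*29 = -2*5*29 = -10*29 = -290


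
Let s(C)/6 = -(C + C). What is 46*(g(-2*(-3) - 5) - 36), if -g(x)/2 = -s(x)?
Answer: -2760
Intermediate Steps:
s(C) = -12*C (s(C) = 6*(-(C + C)) = 6*(-2*C) = -12*C)
g(x) = -24*x (g(x) = -(-2)*(-12*x) = -24*x)
46*(g(-2*(-3) - 5) - 36) = 46*(-24*(-2*(-3) - 5) - 36) = 46*(-24*(6 - 5) - 36) = 46*(-24*1 - 36) = 46*(-24 - 36) = 46*(-60) = -2760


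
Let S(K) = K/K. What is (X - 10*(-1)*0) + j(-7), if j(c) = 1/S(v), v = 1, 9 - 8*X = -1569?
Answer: 793/4 ≈ 198.25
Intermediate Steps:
X = 789/4 (X = 9/8 - ⅛*(-1569) = 9/8 + 1569/8 = 789/4 ≈ 197.25)
S(K) = 1
j(c) = 1 (j(c) = 1/1 = 1)
(X - 10*(-1)*0) + j(-7) = (789/4 - 10*(-1)*0) + 1 = (789/4 + 10*0) + 1 = (789/4 + 0) + 1 = 789/4 + 1 = 793/4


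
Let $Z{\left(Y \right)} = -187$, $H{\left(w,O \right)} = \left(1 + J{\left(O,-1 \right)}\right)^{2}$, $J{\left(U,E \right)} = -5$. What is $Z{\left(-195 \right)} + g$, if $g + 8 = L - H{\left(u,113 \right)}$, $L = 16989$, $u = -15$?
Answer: $16778$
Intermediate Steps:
$H{\left(w,O \right)} = 16$ ($H{\left(w,O \right)} = \left(1 - 5\right)^{2} = \left(-4\right)^{2} = 16$)
$g = 16965$ ($g = -8 + \left(16989 - 16\right) = -8 + 16973 = 16965$)
$Z{\left(-195 \right)} + g = -187 + 16965 = 16778$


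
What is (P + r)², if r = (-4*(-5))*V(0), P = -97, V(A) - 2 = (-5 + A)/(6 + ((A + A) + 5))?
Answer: 528529/121 ≈ 4368.0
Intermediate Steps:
V(A) = 2 + (-5 + A)/(11 + 2*A) (V(A) = 2 + (-5 + A)/(6 + ((A + A) + 5)) = 2 + (-5 + A)/(6 + (2*A + 5)) = 2 + (-5 + A)/(6 + (5 + 2*A)) = 2 + (-5 + A)/(11 + 2*A))
r = 340/11 (r = (-4*(-5))*((17 + 5*0)/(11 + 2*0)) = 20*((17 + 0)/(11 + 0)) = 20*(17/11) = 340/11 ≈ 30.909)
(P + r)² = (-97 + 340/11)² = (-727/11)² = 528529/121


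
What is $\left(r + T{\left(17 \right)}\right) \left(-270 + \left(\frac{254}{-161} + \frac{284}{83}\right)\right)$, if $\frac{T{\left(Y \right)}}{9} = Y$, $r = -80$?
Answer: $- \frac{261585864}{13363} \approx -19575.0$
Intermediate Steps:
$T{\left(Y \right)} = 9 Y$
$\left(r + T{\left(17 \right)}\right) \left(-270 + \left(\frac{254}{-161} + \frac{284}{83}\right)\right) = \left(-80 + 9 \cdot 17\right) \left(-270 + \left(\frac{254}{-161} + \frac{284}{83}\right)\right) = \left(-80 + 153\right) \left(-270 + \left(254 \left(- \frac{1}{161}\right) + 284 \cdot \frac{1}{83}\right)\right) = 73 \left(-270 + \left(- \frac{254}{161} + \frac{284}{83}\right)\right) = 73 \left(-270 + \frac{24642}{13363}\right) = 73 \left(- \frac{3583368}{13363}\right) = - \frac{261585864}{13363}$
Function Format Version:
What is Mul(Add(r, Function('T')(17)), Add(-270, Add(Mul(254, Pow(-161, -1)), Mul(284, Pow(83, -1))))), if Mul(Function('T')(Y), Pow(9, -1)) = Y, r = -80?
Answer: Rational(-261585864, 13363) ≈ -19575.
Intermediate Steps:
Function('T')(Y) = Mul(9, Y)
Mul(Add(r, Function('T')(17)), Add(-270, Add(Mul(254, Pow(-161, -1)), Mul(284, Pow(83, -1))))) = Mul(Add(-80, Mul(9, 17)), Add(-270, Add(Mul(254, Pow(-161, -1)), Mul(284, Pow(83, -1))))) = Mul(Add(-80, 153), Add(-270, Add(Mul(254, Rational(-1, 161)), Mul(284, Rational(1, 83))))) = Mul(73, Add(-270, Add(Rational(-254, 161), Rational(284, 83)))) = Mul(73, Add(-270, Rational(24642, 13363))) = Mul(73, Rational(-3583368, 13363)) = Rational(-261585864, 13363)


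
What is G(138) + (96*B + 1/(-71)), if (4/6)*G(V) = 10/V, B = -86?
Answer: -26963787/3266 ≈ -8255.9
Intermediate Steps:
G(V) = 15/V (G(V) = 3*(10/V)/2 = 15/V)
G(138) + (96*B + 1/(-71)) = 15/138 + (96*(-86) + 1/(-71)) = 15*(1/138) + (-8256 - 1/71) = 5/46 - 586177/71 = -26963787/3266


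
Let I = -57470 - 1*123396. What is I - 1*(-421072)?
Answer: 240206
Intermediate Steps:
I = -180866 (I = -57470 - 123396 = -180866)
I - 1*(-421072) = -180866 - 1*(-421072) = -180866 + 421072 = 240206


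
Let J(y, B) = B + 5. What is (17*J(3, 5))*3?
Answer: 510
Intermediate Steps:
J(y, B) = 5 + B
(17*J(3, 5))*3 = (17*(5 + 5))*3 = (17*10)*3 = 170*3 = 510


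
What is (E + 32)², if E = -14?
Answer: 324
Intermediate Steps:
(E + 32)² = (-14 + 32)² = 18² = 324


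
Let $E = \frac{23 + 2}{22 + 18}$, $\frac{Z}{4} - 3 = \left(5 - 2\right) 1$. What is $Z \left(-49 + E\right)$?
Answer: $-1161$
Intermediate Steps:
$Z = 24$ ($Z = 12 + 4 \left(5 - 2\right) 1 = 12 + 4 \cdot 3 \cdot 1 = 12 + 4 \cdot 3 = 12 + 12 = 24$)
$E = \frac{5}{8}$ ($E = \frac{25}{40} = 25 \cdot \frac{1}{40} = \frac{5}{8} \approx 0.625$)
$Z \left(-49 + E\right) = 24 \left(-49 + \frac{5}{8}\right) = 24 \left(- \frac{387}{8}\right) = -1161$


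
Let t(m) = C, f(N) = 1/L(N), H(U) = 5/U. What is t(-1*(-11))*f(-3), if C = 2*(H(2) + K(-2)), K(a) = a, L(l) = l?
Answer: -⅓ ≈ -0.33333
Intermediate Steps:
f(N) = 1/N
C = 1 (C = 2*(5/2 - 2) = 2*(½) = 1)
t(m) = 1
t(-1*(-11))*f(-3) = 1/(-3) = 1*(-⅓) = -⅓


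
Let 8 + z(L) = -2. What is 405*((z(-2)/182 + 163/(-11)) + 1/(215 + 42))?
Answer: -1549212075/257257 ≈ -6022.0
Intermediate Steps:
z(L) = -10 (z(L) = -8 - 2 = -10)
405*((z(-2)/182 + 163/(-11)) + 1/(215 + 42)) = 405*((-10/182 + 163/(-11)) + 1/(215 + 42)) = 405*((-10*1/182 + 163*(-1/11)) + 1/257) = 405*((-5/91 - 163/11) + 1/257) = 405*(-14888/1001 + 1/257) = 405*(-3825215/257257) = -1549212075/257257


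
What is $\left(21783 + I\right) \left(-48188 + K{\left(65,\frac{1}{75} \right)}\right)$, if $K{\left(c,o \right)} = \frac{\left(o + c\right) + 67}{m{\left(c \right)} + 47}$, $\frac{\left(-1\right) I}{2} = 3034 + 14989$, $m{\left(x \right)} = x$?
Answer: $\frac{5773224511637}{8400} \approx 6.8729 \cdot 10^{8}$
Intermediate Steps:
$I = -36046$ ($I = - 2 \left(3034 + 14989\right) = \left(-2\right) 18023 = -36046$)
$K{\left(c,o \right)} = \frac{67 + c + o}{47 + c}$ ($K{\left(c,o \right)} = \frac{\left(o + c\right) + 67}{c + 47} = \frac{\left(c + o\right) + 67}{47 + c} = \frac{67 + c + o}{47 + c}$)
$\left(21783 + I\right) \left(-48188 + K{\left(65,\frac{1}{75} \right)}\right) = \left(21783 - 36046\right) \left(-48188 + \frac{67 + 65 + \frac{1}{75}}{47 + 65}\right) = - 14263 \left(-48188 + \frac{67 + 65 + \frac{1}{75}}{112}\right) = - 14263 \left(-48188 + \frac{1}{112} \cdot \frac{9901}{75}\right) = - 14263 \left(-48188 + \frac{9901}{8400}\right) = \left(-14263\right) \left(- \frac{404769299}{8400}\right) = \frac{5773224511637}{8400}$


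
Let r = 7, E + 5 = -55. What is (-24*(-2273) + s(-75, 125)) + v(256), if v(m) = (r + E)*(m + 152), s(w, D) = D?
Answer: 33053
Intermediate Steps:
E = -60 (E = -5 - 55 = -60)
v(m) = -8056 - 53*m (v(m) = (7 - 60)*(m + 152) = -53*(152 + m) = -8056 - 53*m)
(-24*(-2273) + s(-75, 125)) + v(256) = (-24*(-2273) + 125) + (-8056 - 53*256) = (54552 + 125) + (-8056 - 13568) = 54677 - 21624 = 33053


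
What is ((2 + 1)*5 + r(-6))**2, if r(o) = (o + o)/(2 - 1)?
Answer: 9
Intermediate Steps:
r(o) = 2*o (r(o) = (2*o)/1 = (2*o)*1 = 2*o)
((2 + 1)*5 + r(-6))**2 = ((2 + 1)*5 + 2*(-6))**2 = (3*5 - 12)**2 = (15 - 12)**2 = 3**2 = 9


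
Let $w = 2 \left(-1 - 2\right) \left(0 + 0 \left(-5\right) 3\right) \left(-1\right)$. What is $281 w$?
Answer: $0$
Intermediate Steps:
$w = 0$ ($w = 2 \left(-1 - 2\right) \left(0 + 0 \cdot 3\right) \left(-1\right) = 2 \left(- 3 \left(0 + 0\right)\right) \left(-1\right) = 2 \left(\left(-3\right) 0\right) \left(-1\right) = 2 \cdot 0 \left(-1\right) = 0 \left(-1\right) = 0$)
$281 w = 281 \cdot 0 = 0$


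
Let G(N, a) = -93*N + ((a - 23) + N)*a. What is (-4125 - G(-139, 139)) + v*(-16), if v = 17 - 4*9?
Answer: -13551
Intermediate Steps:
G(N, a) = -93*N + a*(-23 + N + a) (G(N, a) = -93*N + ((-23 + a) + N)*a = -93*N + (-23 + N + a)*a = -93*N + a*(-23 + N + a))
v = -19 (v = 17 - 36 = -19)
(-4125 - G(-139, 139)) + v*(-16) = (-4125 - (139**2 - 93*(-139) - 23*139 - 139*139)) - 19*(-16) = (-4125 - (19321 + 12927 - 3197 - 19321)) + 304 = (-4125 - 1*9730) + 304 = (-4125 - 9730) + 304 = -13855 + 304 = -13551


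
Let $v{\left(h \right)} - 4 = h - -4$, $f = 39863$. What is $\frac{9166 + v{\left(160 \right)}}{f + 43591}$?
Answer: $\frac{4667}{41727} \approx 0.11185$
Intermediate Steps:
$v{\left(h \right)} = 8 + h$ ($v{\left(h \right)} = 4 + \left(h - -4\right) = 4 + \left(h + 4\right) = 4 + \left(4 + h\right) = 8 + h$)
$\frac{9166 + v{\left(160 \right)}}{f + 43591} = \frac{9166 + \left(8 + 160\right)}{39863 + 43591} = \frac{9166 + 168}{83454} = 9334 \cdot \frac{1}{83454} = \frac{4667}{41727}$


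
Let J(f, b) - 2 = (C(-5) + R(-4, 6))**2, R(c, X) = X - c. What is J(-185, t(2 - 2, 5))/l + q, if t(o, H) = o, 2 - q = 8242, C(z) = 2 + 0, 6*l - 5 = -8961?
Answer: -18449579/2239 ≈ -8240.1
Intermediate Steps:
l = -4478/3 (l = 5/6 + (1/6)*(-8961) = 5/6 - 2987/2 = -4478/3 ≈ -1492.7)
C(z) = 2
q = -8240 (q = 2 - 1*8242 = 2 - 8242 = -8240)
J(f, b) = 146 (J(f, b) = 2 + (2 + (6 - 1*(-4)))**2 = 2 + (2 + (6 + 4))**2 = 2 + (2 + 10)**2 = 2 + 12**2 = 2 + 144 = 146)
J(-185, t(2 - 2, 5))/l + q = 146/(-4478/3) - 8240 = 146*(-3/4478) - 8240 = -219/2239 - 8240 = -18449579/2239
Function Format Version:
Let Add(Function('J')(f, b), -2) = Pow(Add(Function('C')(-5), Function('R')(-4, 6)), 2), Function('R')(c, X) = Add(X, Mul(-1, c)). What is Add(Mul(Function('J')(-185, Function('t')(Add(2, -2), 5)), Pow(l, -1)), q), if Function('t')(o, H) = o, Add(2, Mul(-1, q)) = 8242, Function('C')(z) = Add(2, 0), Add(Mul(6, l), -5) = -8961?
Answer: Rational(-18449579, 2239) ≈ -8240.1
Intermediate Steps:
l = Rational(-4478, 3) (l = Add(Rational(5, 6), Mul(Rational(1, 6), -8961)) = Add(Rational(5, 6), Rational(-2987, 2)) = Rational(-4478, 3) ≈ -1492.7)
Function('C')(z) = 2
q = -8240 (q = Add(2, Mul(-1, 8242)) = Add(2, -8242) = -8240)
Function('J')(f, b) = 146 (Function('J')(f, b) = Add(2, Pow(Add(2, Add(6, Mul(-1, -4))), 2)) = Add(2, Pow(Add(2, Add(6, 4)), 2)) = Add(2, Pow(Add(2, 10), 2)) = Add(2, Pow(12, 2)) = Add(2, 144) = 146)
Add(Mul(Function('J')(-185, Function('t')(Add(2, -2), 5)), Pow(l, -1)), q) = Add(Mul(146, Pow(Rational(-4478, 3), -1)), -8240) = Add(Mul(146, Rational(-3, 4478)), -8240) = Add(Rational(-219, 2239), -8240) = Rational(-18449579, 2239)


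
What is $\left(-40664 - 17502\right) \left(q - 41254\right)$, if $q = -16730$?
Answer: $3372697344$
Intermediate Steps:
$\left(-40664 - 17502\right) \left(q - 41254\right) = \left(-40664 - 17502\right) \left(-16730 - 41254\right) = \left(-58166\right) \left(-57984\right) = 3372697344$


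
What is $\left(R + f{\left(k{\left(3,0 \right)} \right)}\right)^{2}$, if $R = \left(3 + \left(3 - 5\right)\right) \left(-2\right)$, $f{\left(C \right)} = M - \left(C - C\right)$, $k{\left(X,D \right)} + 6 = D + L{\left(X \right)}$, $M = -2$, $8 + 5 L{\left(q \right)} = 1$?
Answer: $16$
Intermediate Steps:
$L{\left(q \right)} = - \frac{7}{5}$ ($L{\left(q \right)} = - \frac{8}{5} + \frac{1}{5} \cdot 1 = - \frac{8}{5} + \frac{1}{5} = - \frac{7}{5}$)
$k{\left(X,D \right)} = - \frac{37}{5} + D$ ($k{\left(X,D \right)} = -6 + \left(D - \frac{7}{5}\right) = -6 + \left(- \frac{7}{5} + D\right) = - \frac{37}{5} + D$)
$f{\left(C \right)} = -2$ ($f{\left(C \right)} = -2 - \left(C - C\right) = -2 - 0 = -2 + 0 = -2$)
$R = -2$ ($R = \left(3 - 2\right) \left(-2\right) = 1 \left(-2\right) = -2$)
$\left(R + f{\left(k{\left(3,0 \right)} \right)}\right)^{2} = \left(-2 - 2\right)^{2} = \left(-4\right)^{2} = 16$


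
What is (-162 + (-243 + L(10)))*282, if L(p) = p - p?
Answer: -114210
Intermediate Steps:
L(p) = 0
(-162 + (-243 + L(10)))*282 = (-162 + (-243 + 0))*282 = (-162 - 243)*282 = -405*282 = -114210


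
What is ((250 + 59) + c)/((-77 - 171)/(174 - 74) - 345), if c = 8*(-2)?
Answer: -7325/8687 ≈ -0.84321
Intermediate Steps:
c = -16
((250 + 59) + c)/((-77 - 171)/(174 - 74) - 345) = ((250 + 59) - 16)/((-77 - 171)/(174 - 74) - 345) = (309 - 16)/(-248/100 - 345) = 293/(-248*1/100 - 345) = 293/(-62/25 - 345) = 293/(-8687/25) = 293*(-25/8687) = -7325/8687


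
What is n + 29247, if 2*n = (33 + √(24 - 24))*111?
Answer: 62157/2 ≈ 31079.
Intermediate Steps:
n = 3663/2 (n = ((33 + √(24 - 24))*111)/2 = ((33 + √0)*111)/2 = ((33 + 0)*111)/2 = (33*111)/2 = (½)*3663 = 3663/2 ≈ 1831.5)
n + 29247 = 3663/2 + 29247 = 62157/2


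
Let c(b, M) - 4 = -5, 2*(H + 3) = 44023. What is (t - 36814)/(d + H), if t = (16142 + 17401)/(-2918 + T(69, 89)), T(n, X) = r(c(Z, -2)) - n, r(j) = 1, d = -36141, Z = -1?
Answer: 109960147/42199645 ≈ 2.6057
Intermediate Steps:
H = 44017/2 (H = -3 + (½)*44023 = -3 + 44023/2 = 44017/2 ≈ 22009.)
c(b, M) = -1 (c(b, M) = 4 - 5 = -1)
T(n, X) = 1 - n
t = -33543/2986 (t = (16142 + 17401)/(-2918 + (1 - 1*69)) = 33543/(-2918 + (1 - 69)) = 33543/(-2918 - 68) = 33543/(-2986) = 33543*(-1/2986) = -33543/2986 ≈ -11.233)
(t - 36814)/(d + H) = (-33543/2986 - 36814)/(-36141 + 44017/2) = -109960147/(2986*(-28265/2)) = -109960147/2986*(-2/28265) = 109960147/42199645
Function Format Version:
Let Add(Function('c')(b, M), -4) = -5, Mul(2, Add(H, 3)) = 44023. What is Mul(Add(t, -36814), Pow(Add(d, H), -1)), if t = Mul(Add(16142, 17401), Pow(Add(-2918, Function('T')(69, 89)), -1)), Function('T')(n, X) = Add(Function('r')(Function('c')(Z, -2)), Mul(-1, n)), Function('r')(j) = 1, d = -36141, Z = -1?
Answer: Rational(109960147, 42199645) ≈ 2.6057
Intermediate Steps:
H = Rational(44017, 2) (H = Add(-3, Mul(Rational(1, 2), 44023)) = Add(-3, Rational(44023, 2)) = Rational(44017, 2) ≈ 22009.)
Function('c')(b, M) = -1 (Function('c')(b, M) = Add(4, -5) = -1)
Function('T')(n, X) = Add(1, Mul(-1, n))
t = Rational(-33543, 2986) (t = Mul(Add(16142, 17401), Pow(Add(-2918, Add(1, Mul(-1, 69))), -1)) = Mul(33543, Pow(Add(-2918, Add(1, -69)), -1)) = Mul(33543, Pow(Add(-2918, -68), -1)) = Mul(33543, Pow(-2986, -1)) = Mul(33543, Rational(-1, 2986)) = Rational(-33543, 2986) ≈ -11.233)
Mul(Add(t, -36814), Pow(Add(d, H), -1)) = Mul(Add(Rational(-33543, 2986), -36814), Pow(Add(-36141, Rational(44017, 2)), -1)) = Mul(Rational(-109960147, 2986), Pow(Rational(-28265, 2), -1)) = Mul(Rational(-109960147, 2986), Rational(-2, 28265)) = Rational(109960147, 42199645)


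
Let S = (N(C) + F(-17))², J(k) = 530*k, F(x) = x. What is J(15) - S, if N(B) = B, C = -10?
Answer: 7221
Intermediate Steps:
S = 729 (S = (-10 - 17)² = (-27)² = 729)
J(15) - S = 530*15 - 1*729 = 7950 - 729 = 7221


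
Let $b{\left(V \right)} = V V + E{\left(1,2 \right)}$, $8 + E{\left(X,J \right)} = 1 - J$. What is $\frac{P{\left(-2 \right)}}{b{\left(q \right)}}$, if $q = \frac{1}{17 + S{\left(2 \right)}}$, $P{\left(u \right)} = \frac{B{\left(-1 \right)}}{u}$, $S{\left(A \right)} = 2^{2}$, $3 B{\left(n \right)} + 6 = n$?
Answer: $- \frac{1029}{7936} \approx -0.12966$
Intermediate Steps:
$E{\left(X,J \right)} = -7 - J$ ($E{\left(X,J \right)} = -8 - \left(-1 + J\right) = -7 - J$)
$B{\left(n \right)} = -2 + \frac{n}{3}$
$S{\left(A \right)} = 4$
$P{\left(u \right)} = - \frac{7}{3 u}$ ($P{\left(u \right)} = \frac{-2 + \frac{1}{3} \left(-1\right)}{u} = \frac{-2 - \frac{1}{3}}{u} = - \frac{7}{3 u}$)
$q = \frac{1}{21}$ ($q = \frac{1}{17 + 4} = \frac{1}{21} \approx 0.047619$)
$b{\left(V \right)} = -9 + V^{2}$ ($b{\left(V \right)} = V V - 9 = V^{2} - 9 = -9 + V^{2}$)
$\frac{P{\left(-2 \right)}}{b{\left(q \right)}} = \frac{\left(- \frac{7}{3}\right) \frac{1}{-2}}{-9 + \left(\frac{1}{21}\right)^{2}} = \frac{\left(- \frac{7}{3}\right) \left(- \frac{1}{2}\right)}{-9 + \frac{1}{441}} = \frac{7}{6 \left(- \frac{3968}{441}\right)} = \frac{7}{6} \left(- \frac{441}{3968}\right) = - \frac{1029}{7936}$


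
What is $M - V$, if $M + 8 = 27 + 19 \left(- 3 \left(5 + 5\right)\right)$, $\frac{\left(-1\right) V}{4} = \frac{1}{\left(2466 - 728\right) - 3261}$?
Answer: $- \frac{839177}{1523} \approx -551.0$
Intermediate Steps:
$V = \frac{4}{1523}$ ($V = - \frac{4}{\left(2466 - 728\right) - 3261} = - \frac{4}{1738 - 3261} = - \frac{4}{-1523} = \left(-4\right) \left(- \frac{1}{1523}\right) = \frac{4}{1523} \approx 0.0026264$)
$M = -551$ ($M = -8 + \left(27 + 19 \left(- 3 \left(5 + 5\right)\right)\right) = -8 + \left(27 + 19 \left(\left(-3\right) 10\right)\right) = -8 + \left(27 + 19 \left(-30\right)\right) = -8 + \left(27 - 570\right) = -8 - 543 = -551$)
$M - V = -551 - \frac{4}{1523} = - \frac{839177}{1523}$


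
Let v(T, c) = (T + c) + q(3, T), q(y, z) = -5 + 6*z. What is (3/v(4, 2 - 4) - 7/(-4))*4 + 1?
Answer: 60/7 ≈ 8.5714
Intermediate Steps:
v(T, c) = -5 + c + 7*T (v(T, c) = (T + c) + (-5 + 6*T) = -5 + c + 7*T)
(3/v(4, 2 - 4) - 7/(-4))*4 + 1 = (3/(-5 + (2 - 4) + 7*4) - 7/(-4))*4 + 1 = (3/(-5 - 2 + 28) - 7*(-1/4))*4 + 1 = (3/21 + 7/4)*4 + 1 = (3*(1/21) + 7/4)*4 + 1 = (1/7 + 7/4)*4 + 1 = (53/28)*4 + 1 = 53/7 + 1 = 60/7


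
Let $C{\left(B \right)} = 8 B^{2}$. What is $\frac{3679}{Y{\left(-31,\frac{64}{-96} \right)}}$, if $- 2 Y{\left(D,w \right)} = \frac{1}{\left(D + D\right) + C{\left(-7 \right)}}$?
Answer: $-2428140$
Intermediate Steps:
$Y{\left(D,w \right)} = - \frac{1}{2 \left(392 + 2 D\right)}$ ($Y{\left(D,w \right)} = - \frac{1}{2 \left(\left(D + D\right) + 8 \left(-7\right)^{2}\right)} = - \frac{1}{2 \left(2 D + 8 \cdot 49\right)} = - \frac{1}{2 \left(2 D + 392\right)} = - \frac{1}{2 \left(392 + 2 D\right)}$)
$\frac{3679}{Y{\left(-31,\frac{64}{-96} \right)}} = \frac{3679}{\left(-1\right) \frac{1}{784 + 4 \left(-31\right)}} = \frac{3679}{\left(-1\right) \frac{1}{784 - 124}} = \frac{3679}{\left(-1\right) \frac{1}{660}} = \frac{3679}{- \frac{1}{660}} = 3679 \left(-660\right) = -2428140$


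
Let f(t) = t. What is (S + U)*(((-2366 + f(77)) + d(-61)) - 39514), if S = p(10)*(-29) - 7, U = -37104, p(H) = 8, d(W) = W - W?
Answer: 1561049429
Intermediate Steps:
d(W) = 0
S = -239 (S = 8*(-29) - 7 = -232 - 7 = -239)
(S + U)*(((-2366 + f(77)) + d(-61)) - 39514) = (-239 - 37104)*(((-2366 + 77) + 0) - 39514) = -37343*((-2289 + 0) - 39514) = -37343*(-2289 - 39514) = -37343*(-41803) = 1561049429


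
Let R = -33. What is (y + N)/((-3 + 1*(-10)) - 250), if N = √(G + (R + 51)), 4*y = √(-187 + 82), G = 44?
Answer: -√62/263 - I*√105/1052 ≈ -0.029939 - 0.0097404*I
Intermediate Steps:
y = I*√105/4 (y = √(-187 + 82)/4 = √(-105)/4 = (I*√105)/4 = I*√105/4 ≈ 2.5617*I)
N = √62 (N = √(44 + (-33 + 51)) = √(44 + 18) = √62 ≈ 7.8740)
(y + N)/((-3 + 1*(-10)) - 250) = (I*√105/4 + √62)/((-3 + 1*(-10)) - 250) = (√62 + I*√105/4)/((-3 - 10) - 250) = (√62 + I*√105/4)/(-13 - 250) = (√62 + I*√105/4)/(-263) = (√62 + I*√105/4)*(-1/263) = -√62/263 - I*√105/1052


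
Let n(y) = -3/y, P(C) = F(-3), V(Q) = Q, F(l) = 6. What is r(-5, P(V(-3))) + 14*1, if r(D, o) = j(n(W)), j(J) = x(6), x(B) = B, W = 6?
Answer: 20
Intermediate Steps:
P(C) = 6
j(J) = 6
r(D, o) = 6
r(-5, P(V(-3))) + 14*1 = 6 + 14*1 = 6 + 14 = 20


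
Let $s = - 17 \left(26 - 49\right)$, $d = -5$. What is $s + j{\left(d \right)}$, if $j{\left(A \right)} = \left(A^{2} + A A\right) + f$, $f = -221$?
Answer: $220$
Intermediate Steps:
$j{\left(A \right)} = -221 + 2 A^{2}$ ($j{\left(A \right)} = \left(A^{2} + A A\right) - 221 = \left(A^{2} + A^{2}\right) - 221 = 2 A^{2} - 221 = -221 + 2 A^{2}$)
$s = 391$ ($s = \left(-17\right) \left(-23\right) = 391$)
$s + j{\left(d \right)} = 391 - \left(221 - 2 \left(-5\right)^{2}\right) = 391 + \left(-221 + 2 \cdot 25\right) = 391 + \left(-221 + 50\right) = 391 - 171 = 220$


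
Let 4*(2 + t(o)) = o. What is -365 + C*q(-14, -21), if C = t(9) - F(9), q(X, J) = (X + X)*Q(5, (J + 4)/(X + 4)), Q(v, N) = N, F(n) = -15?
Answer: -10909/10 ≈ -1090.9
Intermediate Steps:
t(o) = -2 + o/4
q(X, J) = 2*X*(4 + J)/(4 + X) (q(X, J) = (X + X)*((J + 4)/(X + 4)) = (2*X)*((4 + J)/(4 + X)) = 2*X*(4 + J)/(4 + X))
C = 61/4 (C = (-2 + (¼)*9) - 1*(-15) = (-2 + 9/4) + 15 = ¼ + 15 = 61/4 ≈ 15.250)
-365 + C*q(-14, -21) = -365 + 61*(2*(-14)*(4 - 21)/(4 - 14))/4 = -365 + 61*(2*(-14)*(-17)/(-10))/4 = -365 + 61*(2*(-14)*(-⅒)*(-17))/4 = -365 + (61/4)*(-238/5) = -365 - 7259/10 = -10909/10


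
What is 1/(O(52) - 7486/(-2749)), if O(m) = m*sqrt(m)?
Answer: -10289507/531259378206 + 196482026*sqrt(13)/265629689103 ≈ 0.0026476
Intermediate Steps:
O(m) = m**(3/2)
1/(O(52) - 7486/(-2749)) = 1/(52**(3/2) - 7486/(-2749)) = 1/(104*sqrt(13) - 7486*(-1/2749)) = 1/(104*sqrt(13) + 7486/2749) = 1/(7486/2749 + 104*sqrt(13))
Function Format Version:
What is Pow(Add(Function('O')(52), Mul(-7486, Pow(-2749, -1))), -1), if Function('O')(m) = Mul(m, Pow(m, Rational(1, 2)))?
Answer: Add(Rational(-10289507, 531259378206), Mul(Rational(196482026, 265629689103), Pow(13, Rational(1, 2)))) ≈ 0.0026476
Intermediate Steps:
Function('O')(m) = Pow(m, Rational(3, 2))
Pow(Add(Function('O')(52), Mul(-7486, Pow(-2749, -1))), -1) = Pow(Add(Pow(52, Rational(3, 2)), Mul(-7486, Pow(-2749, -1))), -1) = Pow(Add(Mul(104, Pow(13, Rational(1, 2))), Mul(-7486, Rational(-1, 2749))), -1) = Pow(Add(Mul(104, Pow(13, Rational(1, 2))), Rational(7486, 2749)), -1) = Pow(Add(Rational(7486, 2749), Mul(104, Pow(13, Rational(1, 2)))), -1)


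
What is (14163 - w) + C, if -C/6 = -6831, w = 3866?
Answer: 51283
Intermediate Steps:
C = 40986 (C = -6*(-6831) = 40986)
(14163 - w) + C = (14163 - 1*3866) + 40986 = (14163 - 3866) + 40986 = 10297 + 40986 = 51283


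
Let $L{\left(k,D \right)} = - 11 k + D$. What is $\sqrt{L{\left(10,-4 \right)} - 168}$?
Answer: $i \sqrt{282} \approx 16.793 i$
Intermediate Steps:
$L{\left(k,D \right)} = D - 11 k$
$\sqrt{L{\left(10,-4 \right)} - 168} = \sqrt{\left(-4 - 110\right) - 168} = \sqrt{-114 - 168} = \sqrt{-282} = i \sqrt{282}$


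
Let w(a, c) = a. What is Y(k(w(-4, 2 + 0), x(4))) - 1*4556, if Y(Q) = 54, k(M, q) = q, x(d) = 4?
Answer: -4502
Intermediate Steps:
Y(k(w(-4, 2 + 0), x(4))) - 1*4556 = 54 - 1*4556 = 54 - 4556 = -4502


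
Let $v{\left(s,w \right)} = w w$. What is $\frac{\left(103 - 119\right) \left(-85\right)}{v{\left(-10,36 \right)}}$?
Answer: $\frac{85}{81} \approx 1.0494$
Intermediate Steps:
$v{\left(s,w \right)} = w^{2}$
$\frac{\left(103 - 119\right) \left(-85\right)}{v{\left(-10,36 \right)}} = \frac{\left(103 - 119\right) \left(-85\right)}{36^{2}} = \frac{\left(-16\right) \left(-85\right)}{1296} = 1360 \cdot \frac{1}{1296} = \frac{85}{81}$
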